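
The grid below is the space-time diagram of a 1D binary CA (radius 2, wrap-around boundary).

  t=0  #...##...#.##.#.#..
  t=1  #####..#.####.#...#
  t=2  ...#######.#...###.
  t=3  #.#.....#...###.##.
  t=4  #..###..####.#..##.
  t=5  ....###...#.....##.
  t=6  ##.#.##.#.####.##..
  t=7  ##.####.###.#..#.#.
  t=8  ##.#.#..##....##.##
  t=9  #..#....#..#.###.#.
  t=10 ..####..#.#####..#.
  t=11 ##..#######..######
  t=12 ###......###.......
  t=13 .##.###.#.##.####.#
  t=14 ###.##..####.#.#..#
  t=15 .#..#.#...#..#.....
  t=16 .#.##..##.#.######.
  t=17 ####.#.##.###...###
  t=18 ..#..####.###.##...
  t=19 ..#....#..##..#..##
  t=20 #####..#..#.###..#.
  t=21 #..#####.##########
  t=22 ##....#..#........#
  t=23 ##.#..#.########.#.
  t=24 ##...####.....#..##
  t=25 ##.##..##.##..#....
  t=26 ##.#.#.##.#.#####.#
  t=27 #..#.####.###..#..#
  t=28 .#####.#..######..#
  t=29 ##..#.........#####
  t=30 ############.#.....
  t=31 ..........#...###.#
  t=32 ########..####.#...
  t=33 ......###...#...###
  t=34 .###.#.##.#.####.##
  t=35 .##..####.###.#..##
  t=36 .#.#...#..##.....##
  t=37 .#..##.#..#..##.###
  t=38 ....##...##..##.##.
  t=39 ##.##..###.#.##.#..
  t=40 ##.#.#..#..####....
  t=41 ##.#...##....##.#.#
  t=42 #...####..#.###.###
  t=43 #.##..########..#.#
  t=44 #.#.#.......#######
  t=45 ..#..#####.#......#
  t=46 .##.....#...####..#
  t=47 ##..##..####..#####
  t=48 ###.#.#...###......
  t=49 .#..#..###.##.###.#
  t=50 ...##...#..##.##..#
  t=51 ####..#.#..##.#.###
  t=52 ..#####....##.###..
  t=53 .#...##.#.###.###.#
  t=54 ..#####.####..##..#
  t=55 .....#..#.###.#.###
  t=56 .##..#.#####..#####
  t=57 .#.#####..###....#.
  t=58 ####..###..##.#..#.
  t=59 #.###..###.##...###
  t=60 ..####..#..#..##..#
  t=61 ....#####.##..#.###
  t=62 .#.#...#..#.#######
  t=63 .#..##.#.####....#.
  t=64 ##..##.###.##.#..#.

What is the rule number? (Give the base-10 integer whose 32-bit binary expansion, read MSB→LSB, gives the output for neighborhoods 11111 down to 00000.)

1390897529

  ##### -> .   bit 31 = 0  t=1,i=1
  ####. -> #   bit 30 = 1  t=1,i=3
  ###.# -> .   bit 29 = 0  t=1,i=12
  ###.. -> #   bit 28 = 1  t=1,i=4
  ##.## -> .   bit 27 = 0  t=3,i=15
  ##.#. -> .   bit 26 = 0  t=0,i=13
  ##..# -> #   bit 25 = 1  t=1,i=5
  ##... -> .   bit 24 = 0  t=0,i=6
  #.### -> #   bit 23 = 1  t=1,i=9
  #.##. -> #   bit 22 = 1  t=0,i=11
  #.#.# -> #   bit 21 = 1  t=0,i=14
  #.#.. -> .   bit 20 = 0  t=0,i=16
  #..## -> .   bit 19 = 0  t=4,i=2
  #..#. -> #   bit 18 = 1  t=0,i=18
  #...# -> #   bit 17 = 1  t=0,i=2
  #.... -> #   bit 16 = 1  t=2,i=0
  .#### -> .   bit 15 = 0  t=1,i=0
  .###. -> #   bit 14 = 1  t=2,i=16
  .##.# -> #   bit 13 = 1  t=0,i=12
  .##.. -> .   bit 12 = 0  t=0,i=5
  .#.## -> #   bit 11 = 1  t=0,i=10
  .#.#. -> .   bit 10 = 0  t=0,i=15
  .#..# -> .   bit 9 = 0  t=0,i=17
  .#... -> #   bit 8 = 1  t=0,i=1
  ..### -> .   bit 7 = 0  t=1,i=18
  ..##. -> #   bit 6 = 1  t=0,i=4
  ..#.# -> #   bit 5 = 1  t=0,i=9
  ..#.. -> #   bit 4 = 1  t=0,i=0
  ...## -> #   bit 3 = 1  t=0,i=3
  ...#. -> .   bit 2 = 0  t=0,i=8
  ....# -> .   bit 1 = 0  t=2,i=1
  ..... -> #   bit 0 = 1  t=3,i=5
  bits 01010010111001110110100101111001 = 1390897529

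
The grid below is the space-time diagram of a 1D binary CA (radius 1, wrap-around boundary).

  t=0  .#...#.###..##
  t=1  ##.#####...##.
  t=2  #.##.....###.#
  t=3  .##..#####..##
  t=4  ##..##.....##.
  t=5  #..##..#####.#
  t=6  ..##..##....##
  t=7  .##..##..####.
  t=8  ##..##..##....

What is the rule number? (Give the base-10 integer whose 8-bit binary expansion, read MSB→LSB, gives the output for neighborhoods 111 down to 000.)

47

  nb ###: next=.  (t=0,i=8, bit7=0)
  nb ##.: next=.  (t=0,i=9, bit6=0)
  nb #.#: next=#  (t=0,i=0, bit5=1)
  nb #..: next=.  (t=0,i=2, bit4=0)
  nb .##: next=#  (t=0,i=7, bit3=1)
  nb .#.: next=#  (t=0,i=1, bit2=1)
  nb ..#: next=#  (t=0,i=4, bit1=1)
  nb ...: next=#  (t=0,i=3, bit0=1)
  bits 00101111 = 47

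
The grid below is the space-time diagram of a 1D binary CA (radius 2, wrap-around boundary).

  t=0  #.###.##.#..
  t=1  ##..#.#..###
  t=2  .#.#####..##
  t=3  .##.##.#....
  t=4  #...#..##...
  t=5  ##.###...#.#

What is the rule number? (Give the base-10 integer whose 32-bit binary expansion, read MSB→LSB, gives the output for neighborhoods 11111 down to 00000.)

  nb #####: next=#  (t=1,i=11, bit31=1)
  nb ####.: next=.  (t=1,i=0, bit30=0)
  nb ###.#: next=#  (t=0,i=4, bit29=1)
  nb ###..: next=#  (t=1,i=1, bit28=1)
  nb ##.##: next=.  (t=0,i=5, bit27=0)
  nb ##.#.: next=.  (t=0,i=8, bit26=0)
  nb ##..#: next=.  (t=1,i=2, bit25=0)
  nb ##...: next=#  (t=4,i=9, bit24=1)
  nb #.###: next=.  (t=0,i=2, bit23=0)
  nb #.##.: next=#  (t=0,i=6, bit22=1)
  nb #.#.#: next=#  (t=2,i=1, bit21=1)
  nb #.#..: next=#  (t=0,i=9, bit20=1)
  nb #..##: next=.  (t=1,i=8, bit19=0)
  nb #..#.: next=#  (t=0,i=11, bit18=1)
  nb #...#: next=.  (t=4,i=2, bit17=0)
  nb #....: next=.  (t=3,i=9, bit16=0)
  nb .####: next=#  (t=1,i=10, bit15=1)
  nb .###.: next=.  (t=0,i=3, bit14=0)
  nb .##.#: next=.  (t=0,i=7, bit13=0)
  nb .##..: next=.  (t=4,i=8, bit12=0)
  nb .#.##: next=#  (t=0,i=1, bit11=1)
  nb .#.#.: next=#  (t=1,i=5, bit10=1)
  nb .#..#: next=#  (t=0,i=10, bit9=1)
  nb .#...: next=#  (t=3,i=8, bit8=1)
  nb ..###: next=.  (t=1,i=9, bit7=0)
  nb ..##.: next=.  (t=2,i=10, bit6=0)
  nb ..#.#: next=#  (t=0,i=0, bit5=1)
  nb ..#..: next=#  (t=4,i=0, bit4=1)
  nb ...##: next=#  (t=3,i=0, bit3=1)
  nb ...#.: next=#  (t=4,i=3, bit2=1)
  nb ....#: next=.  (t=3,i=11, bit1=0)
  nb .....: next=.  (t=3,i=10, bit0=0)
  bits 10110001011101001000111100111100 = 2977206076

2977206076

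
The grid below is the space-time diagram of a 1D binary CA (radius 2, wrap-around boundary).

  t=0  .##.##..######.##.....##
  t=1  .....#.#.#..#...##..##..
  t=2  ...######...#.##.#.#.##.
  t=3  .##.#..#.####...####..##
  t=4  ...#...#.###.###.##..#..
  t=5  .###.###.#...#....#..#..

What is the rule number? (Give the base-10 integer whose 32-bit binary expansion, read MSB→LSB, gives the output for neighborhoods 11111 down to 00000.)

  ##### -> .   bit 31 = 0  t=0,i=10
  ####. -> #   bit 30 = 1  t=0,i=12
  ###.# -> .   bit 29 = 0  t=0,i=13
  ###.. -> .   bit 28 = 0  t=2,i=8
  ##.## -> .   bit 27 = 0  t=0,i=0
  ##.#. -> #   bit 26 = 1  t=2,i=16
  ##..# -> .   bit 25 = 0  t=0,i=6
  ##... -> #   bit 24 = 1  t=0,i=17
  #.### -> #   bit 23 = 1  t=3,i=9
  #.##. -> .   bit 22 = 0  t=0,i=1
  #.#.# -> #   bit 21 = 1  t=1,i=7
  #.#.. -> .   bit 20 = 0  t=1,i=9
  #..## -> #   bit 19 = 1  t=0,i=7
  #..#. -> .   bit 18 = 0  t=1,i=11
  #...# -> #   bit 17 = 1  t=1,i=14
  #.... -> .   bit 16 = 0  t=0,i=18
  .#### -> #   bit 15 = 1  t=0,i=9
  .###. -> .   bit 14 = 0  t=4,i=10
  .##.# -> .   bit 13 = 0  t=0,i=2
  .##.. -> #   bit 12 = 1  t=0,i=5
  .#.## -> .   bit 11 = 0  t=2,i=13
  .#.#. -> #   bit 10 = 1  t=1,i=6
  .#..# -> .   bit 9 = 0  t=1,i=10
  .#... -> .   bit 8 = 0  t=1,i=13
  ..### -> .   bit 7 = 0  t=0,i=8
  ..##. -> .   bit 6 = 0  t=0,i=22
  ..#.# -> #   bit 5 = 1  t=1,i=5
  ..#.. -> #   bit 4 = 1  t=1,i=12
  ...## -> #   bit 3 = 1  t=0,i=21
  ...#. -> #   bit 2 = 1  t=1,i=4
  ....# -> #   bit 1 = 1  t=0,i=20
  ..... -> .   bit 0 = 0  t=0,i=19
  bits 01000101101010101001010000111110 = 1168806974

1168806974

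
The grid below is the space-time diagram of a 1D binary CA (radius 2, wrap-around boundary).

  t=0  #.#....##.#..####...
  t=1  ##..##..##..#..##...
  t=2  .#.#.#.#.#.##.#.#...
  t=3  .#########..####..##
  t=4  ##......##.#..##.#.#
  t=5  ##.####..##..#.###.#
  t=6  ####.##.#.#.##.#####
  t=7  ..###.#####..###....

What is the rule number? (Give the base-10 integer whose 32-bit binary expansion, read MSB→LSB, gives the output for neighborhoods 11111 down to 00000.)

2091742259

  ##### -> .   bit 31 = 0  t=3,i=3
  ####. -> #   bit 30 = 1  t=0,i=15
  ###.# -> #   bit 29 = 1  t=5,i=1
  ###.. -> #   bit 28 = 1  t=0,i=16
  ##.## -> #   bit 27 = 1  t=3,i=0
  ##.#. -> #   bit 26 = 1  t=0,i=9
  ##..# -> .   bit 25 = 0  t=1,i=2
  ##... -> .   bit 24 = 0  t=0,i=17
  #.### -> #   bit 23 = 1  t=3,i=1
  #.##. -> .   bit 22 = 0  t=2,i=11
  #.#.# -> #   bit 21 = 1  t=2,i=3
  #.#.. -> .   bit 20 = 0  t=0,i=2
  #..## -> #   bit 19 = 1  t=0,i=12
  #..#. -> #   bit 18 = 1  t=1,i=11
  #...# -> .   bit 17 = 0  t=0,i=18
  #.... -> #   bit 16 = 1  t=0,i=4
  .#### -> .   bit 15 = 0  t=0,i=14
  .###. -> #   bit 14 = 1  t=4,i=0
  .##.# -> #   bit 13 = 1  t=0,i=8
  .##.. -> #   bit 12 = 1  t=1,i=1
  .#.## -> .   bit 11 = 0  t=2,i=10
  .#.#. -> #   bit 10 = 1  t=0,i=1
  .#..# -> .   bit 9 = 0  t=0,i=11
  .#... -> .   bit 8 = 0  t=0,i=3
  ..### -> .   bit 7 = 0  t=0,i=13
  ..##. -> .   bit 6 = 0  t=0,i=7
  ..#.# -> #   bit 5 = 1  t=0,i=0
  ..#.. -> #   bit 4 = 1  t=1,i=12
  ...## -> .   bit 3 = 0  t=0,i=6
  ...#. -> .   bit 2 = 0  t=0,i=19
  ....# -> #   bit 1 = 1  t=0,i=5
  ..... -> #   bit 0 = 1  t=4,i=4
  bits 01111100101011010111010000110011 = 2091742259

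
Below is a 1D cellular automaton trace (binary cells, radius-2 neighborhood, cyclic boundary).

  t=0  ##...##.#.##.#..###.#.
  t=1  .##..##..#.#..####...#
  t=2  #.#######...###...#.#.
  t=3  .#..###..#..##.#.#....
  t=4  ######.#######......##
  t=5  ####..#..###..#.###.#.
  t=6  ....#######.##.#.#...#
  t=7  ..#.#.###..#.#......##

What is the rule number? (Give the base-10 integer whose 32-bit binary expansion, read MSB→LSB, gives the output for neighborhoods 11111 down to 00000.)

  [31] ##### => #  t=2,i=4
  [30] ####. => .  t=1,i=16
  [29] ###.# => .  t=0,i=18
  [28] ###.. => .  t=1,i=17
  [27] ##.## => #  t=4,i=6
  [26] ##.#. => .  t=0,i=7
  [25] ##..# => #  t=1,i=3
  [24] ##... => #  t=0,i=2
  [23] #.### => .  t=2,i=2
  [22] #.##. => .  t=0,i=0
  [21] #.#.# => .  t=0,i=8
  [20] #.#.. => .  t=0,i=13
  [19] #..## => #  t=0,i=15
  [18] #..#. => #  t=1,i=8
  [17] #...# => .  t=0,i=3
  [16] #.... => .  t=3,i=19
  [15] .#### => .  t=1,i=15
  [14] .###. => #  t=0,i=17
  [13] .##.# => #  t=0,i=6
  [12] .##.. => #  t=0,i=1
  [11] .#.## => #  t=0,i=9
  [10] .#.#. => .  t=1,i=10
  [9] .#..# => #  t=0,i=14
  [8] .#... => .  t=3,i=18
  [7] ..### => #  t=0,i=16
  [6] ..##. => #  t=0,i=5
  [5] ..#.# => .  t=1,i=9
  [4] ..#.. => #  t=3,i=1
  [3] ...## => .  t=0,i=4
  [2] ...#. => #  t=1,i=20
  [1] ....# => #  t=3,i=21
  [0] ..... => #  t=3,i=20
  bits 10001011000011000111101011010111 = 2332850903

2332850903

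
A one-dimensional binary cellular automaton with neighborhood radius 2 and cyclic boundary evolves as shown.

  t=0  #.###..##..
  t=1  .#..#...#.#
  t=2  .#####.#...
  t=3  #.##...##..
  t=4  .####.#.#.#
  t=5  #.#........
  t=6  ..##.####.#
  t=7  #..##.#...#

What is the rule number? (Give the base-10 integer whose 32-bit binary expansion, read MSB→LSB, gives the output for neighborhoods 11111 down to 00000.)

2572466973

  ##### -> #   bit 31 = 1  t=2,i=3
  ####. -> .   bit 30 = 0  t=2,i=4
  ###.# -> .   bit 29 = 0  t=2,i=5
  ###.. -> #   bit 28 = 1  t=0,i=4
  ##.## -> #   bit 27 = 1  t=6,i=4
  ##.#. -> .   bit 26 = 0  t=2,i=6
  ##..# -> .   bit 25 = 0  t=0,i=5
  ##... -> #   bit 24 = 1  t=3,i=4
  #.### -> .   bit 23 = 0  t=0,i=2
  #.##. -> #   bit 22 = 1  t=3,i=2
  #.#.# -> .   bit 21 = 0  t=1,i=10
  #.#.. -> #   bit 20 = 1  t=1,i=1
  #..## -> .   bit 19 = 0  t=0,i=6
  #..#. -> #   bit 18 = 1  t=0,i=10
  #...# -> .   bit 17 = 0  t=1,i=6
  #.... -> .   bit 16 = 0  t=2,i=9
  .#### -> #   bit 15 = 1  t=2,i=2
  .###. -> .   bit 14 = 0  t=0,i=3
  .##.# -> #   bit 13 = 1  t=6,i=3
  .##.. -> #   bit 12 = 1  t=0,i=8
  .#.## -> #   bit 11 = 1  t=0,i=1
  .#.#. -> .   bit 10 = 0  t=1,i=0
  .#..# -> #   bit 9 = 1  t=1,i=2
  .#... -> #   bit 8 = 1  t=1,i=5
  ..### -> .   bit 7 = 0  t=2,i=1
  ..##. -> .   bit 6 = 0  t=0,i=7
  ..#.# -> .   bit 5 = 0  t=0,i=0
  ..#.. -> #   bit 4 = 1  t=1,i=4
  ...## -> #   bit 3 = 1  t=2,i=0
  ...#. -> #   bit 2 = 1  t=1,i=7
  ....# -> .   bit 1 = 0  t=2,i=10
  ..... -> #   bit 0 = 1  t=5,i=5
  bits 10011001010101001011101100011101 = 2572466973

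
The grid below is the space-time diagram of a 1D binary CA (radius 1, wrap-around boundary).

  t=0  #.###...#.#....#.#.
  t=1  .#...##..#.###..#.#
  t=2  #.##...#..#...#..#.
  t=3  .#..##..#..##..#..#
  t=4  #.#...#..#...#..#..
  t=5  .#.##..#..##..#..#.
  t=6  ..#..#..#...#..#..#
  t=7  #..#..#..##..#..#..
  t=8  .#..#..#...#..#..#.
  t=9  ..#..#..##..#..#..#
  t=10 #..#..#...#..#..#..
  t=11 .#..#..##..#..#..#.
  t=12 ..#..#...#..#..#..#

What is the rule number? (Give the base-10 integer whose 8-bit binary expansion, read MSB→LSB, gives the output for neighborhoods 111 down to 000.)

49

  [7] ### => .  t=0,i=3
  [6] ##. => .  t=0,i=4
  [5] #.# => #  t=0,i=1
  [4] #.. => #  t=0,i=5
  [3] .## => .  t=0,i=2
  [2] .#. => .  t=0,i=0
  [1] ..# => .  t=0,i=7
  [0] ... => #  t=0,i=6
  bits 00110001 = 49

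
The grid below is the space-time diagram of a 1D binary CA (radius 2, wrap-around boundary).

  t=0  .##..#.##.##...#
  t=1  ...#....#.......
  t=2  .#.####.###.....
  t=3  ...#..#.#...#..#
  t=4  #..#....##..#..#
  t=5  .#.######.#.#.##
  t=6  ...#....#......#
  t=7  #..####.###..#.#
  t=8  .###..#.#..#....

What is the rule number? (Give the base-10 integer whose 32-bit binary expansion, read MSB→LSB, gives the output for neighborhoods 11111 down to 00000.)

  #####|.  b31=0 t=5,i=5
  ####.|.  b30=0 t=2,i=5
  ###.#|#  b29=1 t=2,i=6
  ###..|.  b28=0 t=2,i=10
  ##.##|.  b27=0 t=0,i=9
  ##.#.|.  b26=0 t=5,i=0
  ##..#|#  b25=1 t=0,i=3
  ##...|.  b24=0 t=0,i=12
  #.###|#  b23=1 t=2,i=3
  #.##.|.  b22=0 t=0,i=1
  #.#.#|.  b21=0 t=5,i=1
  #.#..|#  b20=1 t=3,i=8
  #..##|#  b19=1 t=4,i=14
  #..#.|.  b18=0 t=0,i=4
  #...#|.  b17=0 t=0,i=13
  #....|#  b16=1 t=1,i=5
  .####|.  b15=0 t=2,i=4
  .###.|.  b14=0 t=2,i=9
  .##.#|#  b13=1 t=0,i=8
  .##..|.  b12=0 t=0,i=2
  .#.##|.  b11=0 t=0,i=0
  .#.#.|.  b10=0 t=3,i=7
  .#..#|.  b9=0 t=3,i=4
  .#...|#  b8=1 t=1,i=4
  ..###|#  b7=1 t=7,i=3
  ..##.|#  b6=1 t=4,i=8
  ..#.#|.  b5=0 t=0,i=5
  ..#..|#  b4=1 t=1,i=3
  ...##|#  b3=1 t=4,i=7
  ...#.|.  b2=0 t=0,i=14
  ....#|#  b1=1 t=1,i=1
  .....|.  b0=0 t=1,i=0
  bits 00100010100110010010000111011010 = 580461018

580461018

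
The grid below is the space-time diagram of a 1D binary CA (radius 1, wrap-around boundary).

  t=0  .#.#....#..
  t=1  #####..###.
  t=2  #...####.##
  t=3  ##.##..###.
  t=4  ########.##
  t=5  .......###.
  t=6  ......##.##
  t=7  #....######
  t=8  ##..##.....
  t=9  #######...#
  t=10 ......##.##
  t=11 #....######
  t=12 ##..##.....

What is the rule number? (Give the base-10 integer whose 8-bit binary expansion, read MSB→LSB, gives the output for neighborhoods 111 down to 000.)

  [7] ### => .  t=1,i=1
  [6] ##. => #  t=1,i=4
  [5] #.# => #  t=0,i=2
  [4] #.. => #  t=0,i=4
  [3] .## => #  t=1,i=0
  [2] .#. => #  t=0,i=1
  [1] ..# => #  t=0,i=0
  [0] ... => .  t=0,i=5
  bits 01111110 = 126

126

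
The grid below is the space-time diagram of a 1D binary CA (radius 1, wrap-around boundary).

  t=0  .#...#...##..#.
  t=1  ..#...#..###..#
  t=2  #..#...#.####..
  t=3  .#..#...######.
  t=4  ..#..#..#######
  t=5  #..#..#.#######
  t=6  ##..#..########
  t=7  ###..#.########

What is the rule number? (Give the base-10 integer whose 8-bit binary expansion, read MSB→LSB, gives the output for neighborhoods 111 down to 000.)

  ###|#  b7=1 t=1,i=10
  ##.|#  b6=1 t=0,i=10
  #.#|#  b5=1 t=2,i=8
  #..|#  b4=1 t=0,i=2
  .##|#  b3=1 t=0,i=9
  .#.|.  b2=0 t=0,i=1
  ..#|.  b1=0 t=0,i=0
  ...|.  b0=0 t=0,i=3
  bits 11111000 = 248

248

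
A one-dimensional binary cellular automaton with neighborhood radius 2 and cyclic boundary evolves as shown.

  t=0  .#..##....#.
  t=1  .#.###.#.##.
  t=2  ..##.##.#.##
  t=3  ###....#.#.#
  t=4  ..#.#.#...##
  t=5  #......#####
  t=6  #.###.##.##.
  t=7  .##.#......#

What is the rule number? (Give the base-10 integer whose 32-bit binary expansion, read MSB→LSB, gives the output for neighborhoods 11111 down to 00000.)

3062569437

  ##### -> #   bit 31 = 1  t=5,i=9
  ####. -> .   bit 30 = 0  t=3,i=1
  ###.# -> #   bit 29 = 1  t=1,i=5
  ###.. -> #   bit 28 = 1  t=3,i=2
  ##.## -> .   bit 27 = 0  t=2,i=4
  ##.#. -> #   bit 26 = 1  t=1,i=6
  ##..# -> #   bit 25 = 1  t=1,i=11
  ##... -> .   bit 24 = 0  t=0,i=6
  #.### -> #   bit 23 = 1  t=1,i=3
  #.##. -> .   bit 22 = 0  t=1,i=9
  #.#.# -> .   bit 21 = 0  t=1,i=7
  #.#.. -> .   bit 20 = 0  t=4,i=6
  #..## -> #   bit 19 = 1  t=0,i=3
  #..#. -> .   bit 18 = 0  t=0,i=0
  #...# -> #   bit 17 = 1  t=4,i=8
  #.... -> #   bit 16 = 1  t=0,i=7
  .#### -> .   bit 15 = 0  t=3,i=0
  .###. -> .   bit 14 = 0  t=1,i=4
  .##.# -> .   bit 13 = 0  t=2,i=3
  .##.. -> #   bit 12 = 1  t=0,i=5
  .#.## -> #   bit 11 = 1  t=1,i=2
  .#.#. -> .   bit 10 = 0  t=3,i=8
  .#..# -> .   bit 9 = 0  t=0,i=2
  .#... -> #   bit 8 = 1  t=4,i=7
  ..### -> #   bit 7 = 1  t=5,i=7
  ..##. -> #   bit 6 = 1  t=0,i=4
  ..#.# -> .   bit 5 = 0  t=1,i=1
  ..#.. -> #   bit 4 = 1  t=0,i=1
  ...## -> #   bit 3 = 1  t=4,i=9
  ...#. -> #   bit 2 = 1  t=0,i=9
  ....# -> .   bit 1 = 0  t=0,i=8
  ..... -> #   bit 0 = 1  t=5,i=3
  bits 10110110100010110001100111011101 = 3062569437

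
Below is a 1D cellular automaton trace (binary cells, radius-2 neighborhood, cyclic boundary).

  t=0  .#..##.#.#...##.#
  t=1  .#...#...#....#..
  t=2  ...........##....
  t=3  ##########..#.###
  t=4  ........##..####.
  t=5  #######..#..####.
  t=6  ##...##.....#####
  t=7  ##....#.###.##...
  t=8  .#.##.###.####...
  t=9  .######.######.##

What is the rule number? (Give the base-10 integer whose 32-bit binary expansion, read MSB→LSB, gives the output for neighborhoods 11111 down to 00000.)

2027010211

  nb #####: next=.  (t=3,i=0, bit31=0)
  nb ####.: next=#  (t=3,i=8, bit30=1)
  nb ###.#: next=#  (t=5,i=15, bit29=1)
  nb ###..: next=#  (t=3,i=9, bit28=1)
  nb ##.##: next=#  (t=5,i=16, bit27=1)
  nb ##.#.: next=.  (t=0,i=6, bit26=0)
  nb ##..#: next=.  (t=3,i=10, bit25=0)
  nb ##...: next=.  (t=2,i=13, bit24=0)
  nb #.###: next=#  (t=3,i=14, bit23=1)
  nb #.##.: next=#  (t=7,i=12, bit22=1)
  nb #.#.#: next=.  (t=0,i=7, bit21=0)
  nb #.#..: next=#  (t=0,i=1, bit20=1)
  nb #..##: next=.  (t=0,i=3, bit19=0)
  nb #..#.: next=.  (t=3,i=11, bit18=0)
  nb #...#: next=.  (t=0,i=11, bit17=0)
  nb #....: next=#  (t=1,i=11, bit16=1)
  nb .####: next=#  (t=3,i=15, bit15=1)
  nb .###.: next=.  (t=7,i=9, bit14=0)
  nb .##.#: next=#  (t=0,i=5, bit13=1)
  nb .##..: next=#  (t=2,i=12, bit12=1)
  nb .#.##: next=#  (t=3,i=13, bit11=1)
  nb .#.#.: next=.  (t=0,i=0, bit10=0)
  nb .#..#: next=.  (t=0,i=2, bit9=0)
  nb .#...: next=.  (t=0,i=10, bit8=0)
  nb ..###: next=#  (t=4,i=12, bit7=1)
  nb ..##.: next=.  (t=0,i=4, bit6=0)
  nb ..#.#: next=#  (t=3,i=12, bit5=1)
  nb ..#..: next=.  (t=1,i=1, bit4=0)
  nb ...##: next=.  (t=0,i=12, bit3=0)
  nb ...#.: next=.  (t=1,i=0, bit2=0)
  nb ....#: next=#  (t=1,i=12, bit1=1)
  nb .....: next=#  (t=2,i=0, bit0=1)
  bits 01111000110100011011100010100011 = 2027010211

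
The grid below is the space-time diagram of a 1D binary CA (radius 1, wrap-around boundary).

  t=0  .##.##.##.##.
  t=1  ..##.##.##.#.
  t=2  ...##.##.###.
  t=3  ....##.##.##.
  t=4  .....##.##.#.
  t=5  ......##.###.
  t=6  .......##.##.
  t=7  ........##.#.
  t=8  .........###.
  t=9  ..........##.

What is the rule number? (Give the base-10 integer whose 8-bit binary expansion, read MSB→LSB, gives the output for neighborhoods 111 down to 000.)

  nb ###: next=#  (t=2,i=10, bit7=1)
  nb ##.: next=#  (t=0,i=2, bit6=1)
  nb #.#: next=#  (t=0,i=3, bit5=1)
  nb #..: next=.  (t=0,i=12, bit4=0)
  nb .##: next=.  (t=0,i=1, bit3=0)
  nb .#.: next=#  (t=1,i=11, bit2=1)
  nb ..#: next=.  (t=0,i=0, bit1=0)
  nb ...: next=.  (t=1,i=0, bit0=0)
  bits 11100100 = 228

228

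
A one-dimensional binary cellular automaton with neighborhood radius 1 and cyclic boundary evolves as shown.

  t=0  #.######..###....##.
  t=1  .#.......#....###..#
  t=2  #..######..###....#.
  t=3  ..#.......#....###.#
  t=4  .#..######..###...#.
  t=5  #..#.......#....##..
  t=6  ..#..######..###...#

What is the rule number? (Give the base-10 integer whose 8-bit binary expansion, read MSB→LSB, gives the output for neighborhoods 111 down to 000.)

35

  ###|.  b7=0 t=0,i=3
  ##.|.  b6=0 t=0,i=7
  #.#|#  b5=1 t=0,i=1
  #..|.  b4=0 t=0,i=8
  .##|.  b3=0 t=0,i=2
  .#.|.  b2=0 t=0,i=0
  ..#|#  b1=1 t=0,i=9
  ...|#  b0=1 t=0,i=14
  bits 00100011 = 35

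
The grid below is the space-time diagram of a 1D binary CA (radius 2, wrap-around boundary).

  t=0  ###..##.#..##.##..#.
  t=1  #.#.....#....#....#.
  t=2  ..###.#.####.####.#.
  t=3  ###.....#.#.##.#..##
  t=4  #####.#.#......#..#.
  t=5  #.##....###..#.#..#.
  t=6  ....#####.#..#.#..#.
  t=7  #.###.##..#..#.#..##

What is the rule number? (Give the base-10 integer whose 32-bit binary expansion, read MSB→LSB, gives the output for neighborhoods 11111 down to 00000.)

3650290106

  [31] ##### => #  t=3,i=0
  [30] ####. => #  t=2,i=10
  [29] ###.# => .  t=2,i=4
  [28] ###.. => #  t=0,i=2
  [27] ##.## => #  t=0,i=13
  [26] ##.#. => .  t=0,i=7
  [25] ##..# => .  t=0,i=3
  [24] ##... => #  t=3,i=3
  [23] #.### => #  t=0,i=0
  [22] #.##. => .  t=0,i=14
  [21] #.#.# => .  t=1,i=0
  [20] #.#.. => #  t=0,i=8
  [19] #..## => .  t=0,i=4
  [18] #..#. => .  t=0,i=17
  [17] #...# => #  t=2,i=0
  [16] #.... => #  t=1,i=4
  [15] .#### => .  t=2,i=9
  [14] .###. => .  t=0,i=1
  [13] .##.# => .  t=0,i=6
  [12] .##.. => .  t=0,i=15
  [11] .#.## => .  t=0,i=19
  [10] .#.#. => .  t=1,i=1
  [9] .#..# => .  t=0,i=9
  [8] .#... => #  t=1,i=3
  [7] ..### => #  t=2,i=2
  [6] ..##. => .  t=0,i=5
  [5] ..#.# => #  t=0,i=18
  [4] ..#.. => #  t=1,i=8
  [3] ...## => #  t=2,i=1
  [2] ...#. => .  t=1,i=7
  [1] ....# => #  t=1,i=6
  [0] ..... => .  t=1,i=5
  bits 11011001100100110000000110111010 = 3650290106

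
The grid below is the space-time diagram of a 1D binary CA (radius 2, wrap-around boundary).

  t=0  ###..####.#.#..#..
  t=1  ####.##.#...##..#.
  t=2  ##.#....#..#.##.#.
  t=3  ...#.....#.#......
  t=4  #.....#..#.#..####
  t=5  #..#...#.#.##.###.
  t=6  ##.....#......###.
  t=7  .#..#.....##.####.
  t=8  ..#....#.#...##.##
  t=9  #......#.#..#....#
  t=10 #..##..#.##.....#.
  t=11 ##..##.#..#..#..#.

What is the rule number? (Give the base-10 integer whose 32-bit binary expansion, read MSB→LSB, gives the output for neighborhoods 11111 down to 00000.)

2995835561

  nb #####: next=#  (t=4,i=16, bit31=1)
  nb ####.: next=.  (t=0,i=7, bit30=0)
  nb ###.#: next=#  (t=0,i=8, bit29=1)
  nb ###..: next=#  (t=0,i=2, bit28=1)
  nb ##.##: next=.  (t=1,i=4, bit27=0)
  nb ##.#.: next=.  (t=0,i=9, bit26=0)
  nb ##..#: next=#  (t=0,i=3, bit25=1)
  nb ##...: next=.  (t=4,i=1, bit24=0)
  nb #.###: next=#  (t=1,i=0, bit23=1)
  nb #.##.: next=.  (t=1,i=5, bit22=0)
  nb #.#.#: next=.  (t=0,i=10, bit21=0)
  nb #.#..: next=#  (t=0,i=12, bit20=1)
  nb #..##: next=.  (t=0,i=4, bit19=0)
  nb #..#.: next=.  (t=0,i=14, bit18=0)
  nb #...#: next=.  (t=1,i=10, bit17=0)
  nb #....: next=.  (t=2,i=5, bit16=0)
  nb .####: next=#  (t=0,i=6, bit15=1)
  nb .###.: next=#  (t=0,i=1, bit14=1)
  nb .##.#: next=.  (t=1,i=6, bit13=0)
  nb .##..: next=#  (t=1,i=13, bit12=1)
  nb .#.##: next=.  (t=1,i=17, bit11=0)
  nb .#.#.: next=.  (t=0,i=11, bit10=0)
  nb .#..#: next=#  (t=0,i=13, bit9=1)
  nb .#...: next=.  (t=1,i=9, bit8=0)
  nb ..###: next=#  (t=0,i=0, bit7=1)
  nb ..##.: next=.  (t=1,i=12, bit6=0)
  nb ..#.#: next=#  (t=1,i=16, bit5=1)
  nb ..#..: next=.  (t=0,i=15, bit4=0)
  nb ...##: next=#  (t=1,i=11, bit3=1)
  nb ...#.: next=.  (t=2,i=7, bit2=0)
  nb ....#: next=.  (t=2,i=6, bit1=0)
  nb .....: next=#  (t=3,i=0, bit0=1)
  bits 10110010100100001101001010101001 = 2995835561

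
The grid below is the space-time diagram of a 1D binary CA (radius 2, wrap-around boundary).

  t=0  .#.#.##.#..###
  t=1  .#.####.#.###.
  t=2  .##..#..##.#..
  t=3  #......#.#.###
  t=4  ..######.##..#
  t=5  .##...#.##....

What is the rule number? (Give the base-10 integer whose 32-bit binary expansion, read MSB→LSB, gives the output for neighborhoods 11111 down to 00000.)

  ##### -> .   bit 31 = 0  t=4,i=4
  ####. -> #   bit 30 = 1  t=1,i=5
  ###.# -> .   bit 29 = 0  t=0,i=13
  ###.. -> .   bit 28 = 0  t=1,i=12
  ##.## -> #   bit 27 = 1  t=4,i=8
  ##.#. -> .   bit 26 = 0  t=0,i=0
  ##..# -> .   bit 25 = 0  t=1,i=13
  ##... -> .   bit 24 = 0  t=3,i=1
  #.### -> .   bit 23 = 0  t=1,i=3
  #.##. -> #   bit 22 = 1  t=0,i=5
  #.#.# -> #   bit 21 = 1  t=0,i=1
  #.#.. -> #   bit 20 = 1  t=0,i=8
  #..## -> #   bit 19 = 1  t=0,i=10
  #..#. -> .   bit 18 = 0  t=1,i=0
  #...# -> #   bit 17 = 1  t=2,i=13
  #.... -> #   bit 16 = 1  t=3,i=2
  .#### -> .   bit 15 = 0  t=1,i=4
  .###. -> #   bit 14 = 1  t=0,i=12
  .##.# -> #   bit 13 = 1  t=0,i=6
  .##.. -> .   bit 12 = 0  t=2,i=2
  .#.## -> #   bit 11 = 1  t=0,i=4
  .#.#. -> .   bit 10 = 0  t=0,i=2
  .#..# -> .   bit 9 = 0  t=0,i=9
  .#... -> #   bit 8 = 1  t=2,i=12
  ..### -> #   bit 7 = 1  t=0,i=11
  ..##. -> .   bit 6 = 0  t=2,i=1
  ..#.# -> #   bit 5 = 1  t=1,i=1
  ..#.. -> .   bit 4 = 0  t=2,i=5
  ...## -> #   bit 3 = 1  t=2,i=0
  ...#. -> #   bit 2 = 1  t=3,i=6
  ....# -> #   bit 1 = 1  t=3,i=5
  ..... -> #   bit 0 = 1  t=3,i=3
  bits 01001000011110110110100110101111 = 1216047535

1216047535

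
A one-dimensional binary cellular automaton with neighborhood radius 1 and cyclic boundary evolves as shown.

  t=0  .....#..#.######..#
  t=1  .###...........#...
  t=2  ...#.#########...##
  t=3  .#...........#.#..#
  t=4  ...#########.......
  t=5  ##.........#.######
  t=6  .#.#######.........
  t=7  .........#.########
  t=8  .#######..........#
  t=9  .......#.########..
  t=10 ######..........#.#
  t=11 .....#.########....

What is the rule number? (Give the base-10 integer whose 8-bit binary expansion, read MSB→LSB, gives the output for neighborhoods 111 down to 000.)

  ### -> .   bit 7 = 0  t=0,i=11
  ##. -> #   bit 6 = 1  t=0,i=15
  #.# -> .   bit 5 = 0  t=0,i=9
  #.. -> .   bit 4 = 0  t=0,i=0
  .## -> .   bit 3 = 0  t=0,i=10
  .#. -> .   bit 2 = 0  t=0,i=5
  ..# -> .   bit 1 = 0  t=0,i=4
  ... -> #   bit 0 = 1  t=0,i=1
  bits 01000001 = 65

65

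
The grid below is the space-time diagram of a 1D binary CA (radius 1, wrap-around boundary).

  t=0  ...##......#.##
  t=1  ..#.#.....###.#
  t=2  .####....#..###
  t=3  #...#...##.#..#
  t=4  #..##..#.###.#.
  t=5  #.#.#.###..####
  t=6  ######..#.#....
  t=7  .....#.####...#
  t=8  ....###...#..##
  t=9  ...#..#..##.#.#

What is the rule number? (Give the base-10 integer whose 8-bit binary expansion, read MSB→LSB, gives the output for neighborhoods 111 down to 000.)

102

  ###|.  b7=0 t=1,i=11
  ##.|#  b6=1 t=0,i=4
  #.#|#  b5=1 t=0,i=12
  #..|.  b4=0 t=0,i=0
  .##|.  b3=0 t=0,i=3
  .#.|#  b2=1 t=0,i=11
  ..#|#  b1=1 t=0,i=2
  ...|.  b0=0 t=0,i=1
  bits 01100110 = 102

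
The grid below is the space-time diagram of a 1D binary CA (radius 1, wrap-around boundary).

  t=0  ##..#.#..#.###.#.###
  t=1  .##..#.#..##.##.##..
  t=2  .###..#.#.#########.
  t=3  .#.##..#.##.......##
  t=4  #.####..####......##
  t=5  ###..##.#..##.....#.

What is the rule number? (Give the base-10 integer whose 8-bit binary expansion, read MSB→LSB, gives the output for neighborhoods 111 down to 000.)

120

  nb ###: next=.  (t=0,i=0, bit7=0)
  nb ##.: next=#  (t=0,i=1, bit6=1)
  nb #.#: next=#  (t=0,i=5, bit5=1)
  nb #..: next=#  (t=0,i=2, bit4=1)
  nb .##: next=#  (t=0,i=11, bit3=1)
  nb .#.: next=.  (t=0,i=4, bit2=0)
  nb ..#: next=.  (t=0,i=3, bit1=0)
  nb ...: next=.  (t=1,i=19, bit0=0)
  bits 01111000 = 120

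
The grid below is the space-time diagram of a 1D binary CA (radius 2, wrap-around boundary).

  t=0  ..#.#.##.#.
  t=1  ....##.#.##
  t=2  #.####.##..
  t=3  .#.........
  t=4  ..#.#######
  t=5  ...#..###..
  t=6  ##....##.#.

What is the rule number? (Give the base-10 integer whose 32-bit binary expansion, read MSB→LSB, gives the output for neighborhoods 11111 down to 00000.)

2167433675

  #####|#  b31=1 t=4,i=6
  ####.|.  b30=0 t=2,i=4
  ###.#|.  b29=0 t=2,i=5
  ###..|.  b28=0 t=4,i=10
  ##.##|.  b27=0 t=2,i=6
  ##.#.|.  b26=0 t=0,i=8
  ##..#|.  b25=0 t=2,i=9
  ##...|#  b24=1 t=1,i=0
  #.###|.  b23=0 t=2,i=2
  #.##.|.  b22=0 t=0,i=6
  #.#.#|#  b21=1 t=0,i=4
  #.#..|#  b20=1 t=0,i=9
  #..##|.  b19=0 t=5,i=5
  #..#.|.  b18=0 t=2,i=10
  #...#|.  b17=0 t=0,i=0
  #....|.  b16=0 t=1,i=1
  .####|.  b15=0 t=2,i=3
  .###.|#  b14=1 t=5,i=7
  .##.#|#  b13=1 t=0,i=7
  .##..|.  b12=0 t=1,i=10
  .#.##|#  b11=1 t=0,i=5
  .#.#.|.  b10=0 t=0,i=3
  .#..#|.  b9=0 t=5,i=4
  .#...|#  b8=1 t=0,i=10
  ..###|#  b7=1 t=5,i=6
  ..##.|#  b6=1 t=1,i=4
  ..#.#|.  b5=0 t=0,i=2
  ..#..|.  b4=0 t=3,i=1
  ...##|#  b3=1 t=1,i=3
  ...#.|.  b2=0 t=0,i=1
  ....#|#  b1=1 t=1,i=2
  .....|#  b0=1 t=3,i=4
  bits 10000001001100000110100111001011 = 2167433675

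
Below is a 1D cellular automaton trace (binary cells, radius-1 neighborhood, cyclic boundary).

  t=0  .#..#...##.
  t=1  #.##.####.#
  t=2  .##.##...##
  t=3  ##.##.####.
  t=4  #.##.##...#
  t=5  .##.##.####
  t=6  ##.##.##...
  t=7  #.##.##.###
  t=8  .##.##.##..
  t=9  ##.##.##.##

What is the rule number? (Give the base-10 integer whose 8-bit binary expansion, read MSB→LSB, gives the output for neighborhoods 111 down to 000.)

59

  ### -> .   bit 7 = 0  t=1,i=6
  ##. -> .   bit 6 = 0  t=0,i=9
  #.# -> #   bit 5 = 1  t=1,i=1
  #.. -> #   bit 4 = 1  t=0,i=2
  .## -> #   bit 3 = 1  t=0,i=8
  .#. -> .   bit 2 = 0  t=0,i=1
  ..# -> #   bit 1 = 1  t=0,i=0
  ... -> #   bit 0 = 1  t=0,i=6
  bits 00111011 = 59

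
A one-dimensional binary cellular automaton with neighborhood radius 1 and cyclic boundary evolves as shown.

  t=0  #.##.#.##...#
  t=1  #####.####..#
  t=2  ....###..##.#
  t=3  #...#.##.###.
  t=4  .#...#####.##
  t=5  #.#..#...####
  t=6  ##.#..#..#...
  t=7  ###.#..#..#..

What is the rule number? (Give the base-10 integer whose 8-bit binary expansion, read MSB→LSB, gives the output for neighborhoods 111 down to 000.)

  ### -> .   bit 7 = 0  t=1,i=0
  ##. -> #   bit 6 = 1  t=0,i=0
  #.# -> #   bit 5 = 1  t=0,i=1
  #.. -> #   bit 4 = 1  t=0,i=9
  .## -> #   bit 3 = 1  t=0,i=2
  .#. -> .   bit 2 = 0  t=0,i=5
  ..# -> .   bit 1 = 0  t=0,i=11
  ... -> .   bit 0 = 0  t=0,i=10
  bits 01111000 = 120

120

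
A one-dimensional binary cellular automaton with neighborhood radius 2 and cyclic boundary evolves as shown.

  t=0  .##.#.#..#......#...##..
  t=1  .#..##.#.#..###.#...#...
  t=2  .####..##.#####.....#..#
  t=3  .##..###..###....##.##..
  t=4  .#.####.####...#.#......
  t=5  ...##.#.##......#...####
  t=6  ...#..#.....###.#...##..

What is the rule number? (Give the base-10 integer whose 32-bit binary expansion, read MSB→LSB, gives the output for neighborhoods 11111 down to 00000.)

  ##### -> #   bit 31 = 1  t=2,i=12
  ####. -> .   bit 30 = 0  t=2,i=3
  ###.# -> #   bit 29 = 1  t=1,i=14
  ###.. -> .   bit 28 = 0  t=2,i=4
  ##.## -> .   bit 27 = 0  t=2,i=9
  ##.#. -> .   bit 26 = 0  t=0,i=3
  ##..# -> #   bit 25 = 1  t=2,i=5
  ##... -> .   bit 24 = 0  t=0,i=22
  #.### -> #   bit 23 = 1  t=2,i=1
  #.##. -> .   bit 22 = 0  t=3,i=20
  #.#.# -> #   bit 21 = 1  t=0,i=4
  #.#.. -> .   bit 20 = 0  t=0,i=6
  #..## -> #   bit 19 = 1  t=1,i=3
  #..#. -> .   bit 18 = 0  t=0,i=8
  #...# -> .   bit 17 = 0  t=0,i=18
  #.... -> .   bit 16 = 0  t=0,i=11
  .#### -> #   bit 15 = 1  t=2,i=2
  .###. -> #   bit 14 = 1  t=1,i=13
  .##.# -> .   bit 13 = 0  t=0,i=2
  .##.. -> .   bit 12 = 0  t=0,i=21
  .#.## -> .   bit 11 = 0  t=2,i=0
  .#.#. -> #   bit 10 = 1  t=0,i=5
  .#..# -> #   bit 9 = 1  t=0,i=7
  .#... -> .   bit 8 = 0  t=0,i=10
  ..### -> #   bit 7 = 1  t=1,i=12
  ..##. -> #   bit 6 = 1  t=0,i=1
  ..#.# -> .   bit 5 = 0  t=2,i=23
  ..#.. -> #   bit 4 = 1  t=0,i=9
  ...## -> .   bit 3 = 0  t=0,i=0
  ...#. -> .   bit 2 = 0  t=0,i=15
  ....# -> #   bit 1 = 1  t=0,i=14
  ..... -> #   bit 0 = 1  t=0,i=12
  bits 10100010101010001100011011010011 = 2728969939

2728969939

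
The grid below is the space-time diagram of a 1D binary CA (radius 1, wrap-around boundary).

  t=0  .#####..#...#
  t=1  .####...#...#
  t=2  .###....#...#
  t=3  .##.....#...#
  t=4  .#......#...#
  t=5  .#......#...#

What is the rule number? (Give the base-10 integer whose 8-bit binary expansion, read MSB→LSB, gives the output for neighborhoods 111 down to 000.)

140

  nb ###: next=#  (t=0,i=2, bit7=1)
  nb ##.: next=.  (t=0,i=5, bit6=0)
  nb #.#: next=.  (t=0,i=0, bit5=0)
  nb #..: next=.  (t=0,i=6, bit4=0)
  nb .##: next=#  (t=0,i=1, bit3=1)
  nb .#.: next=#  (t=0,i=8, bit2=1)
  nb ..#: next=.  (t=0,i=7, bit1=0)
  nb ...: next=.  (t=0,i=10, bit0=0)
  bits 10001100 = 140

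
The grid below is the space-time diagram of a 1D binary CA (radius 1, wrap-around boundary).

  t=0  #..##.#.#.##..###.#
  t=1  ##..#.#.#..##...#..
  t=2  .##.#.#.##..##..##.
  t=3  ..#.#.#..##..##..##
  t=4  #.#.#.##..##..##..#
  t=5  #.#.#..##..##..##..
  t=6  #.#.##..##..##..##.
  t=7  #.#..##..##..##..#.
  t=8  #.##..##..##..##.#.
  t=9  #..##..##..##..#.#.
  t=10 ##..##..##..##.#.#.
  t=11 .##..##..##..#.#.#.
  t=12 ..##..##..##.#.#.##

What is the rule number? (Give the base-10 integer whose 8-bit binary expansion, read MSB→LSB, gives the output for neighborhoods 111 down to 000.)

  ###|.  b7=0 t=0,i=15
  ##.|#  b6=1 t=0,i=0
  #.#|.  b5=0 t=0,i=5
  #..|#  b4=1 t=0,i=1
  .##|.  b3=0 t=0,i=3
  .#.|#  b2=1 t=0,i=6
  ..#|.  b1=0 t=0,i=2
  ...|.  b0=0 t=1,i=14
  bits 01010100 = 84

84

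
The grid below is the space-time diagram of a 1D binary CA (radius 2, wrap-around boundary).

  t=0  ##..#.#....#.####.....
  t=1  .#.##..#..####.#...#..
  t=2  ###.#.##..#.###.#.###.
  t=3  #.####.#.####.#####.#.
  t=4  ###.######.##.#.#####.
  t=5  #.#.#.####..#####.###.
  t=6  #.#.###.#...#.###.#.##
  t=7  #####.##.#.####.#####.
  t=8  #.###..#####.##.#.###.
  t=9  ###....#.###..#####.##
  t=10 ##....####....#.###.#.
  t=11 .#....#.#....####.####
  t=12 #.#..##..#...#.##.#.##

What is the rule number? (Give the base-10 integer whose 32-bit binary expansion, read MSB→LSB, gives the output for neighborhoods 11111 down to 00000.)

  nb #####: next=#  (t=3,i=16, bit31=1)
  nb ####.: next=#  (t=0,i=15, bit30=1)
  nb ###.#: next=#  (t=1,i=13, bit29=1)
  nb ###..: next=.  (t=0,i=16, bit28=0)
  nb ##.##: next=.  (t=2,i=21, bit27=0)
  nb ##.#.: next=#  (t=1,i=14, bit26=1)
  nb ##..#: next=.  (t=0,i=2, bit25=0)
  nb ##...: next=.  (t=0,i=17, bit24=0)
  nb #.###: next=#  (t=0,i=13, bit23=1)
  nb #.##.: next=.  (t=1,i=3, bit22=0)
  nb #.#.#: next=#  (t=2,i=4, bit21=1)
  nb #.#..: next=.  (t=0,i=6, bit20=0)
  nb #..##: next=.  (t=1,i=9, bit19=0)
  nb #..#.: next=#  (t=0,i=3, bit18=1)
  nb #...#: next=.  (t=1,i=17, bit17=0)
  nb #....: next=.  (t=0,i=8, bit16=0)
  nb .####: next=.  (t=0,i=14, bit15=0)
  nb .###.: next=.  (t=2,i=1, bit14=0)
  nb .##.#: next=#  (t=4,i=12, bit13=1)
  nb .##..: next=#  (t=0,i=1, bit12=1)
  nb .#.##: next=#  (t=0,i=12, bit11=1)
  nb .#.#.: next=.  (t=0,i=5, bit10=0)
  nb .#..#: next=.  (t=1,i=8, bit9=0)
  nb .#...: next=#  (t=0,i=7, bit8=1)
  nb ..###: next=#  (t=1,i=10, bit7=1)
  nb ..##.: next=.  (t=0,i=0, bit6=0)
  nb ..#.#: next=#  (t=0,i=4, bit5=1)
  nb ..#..: next=#  (t=1,i=7, bit4=1)
  nb ...##: next=.  (t=0,i=21, bit3=0)
  nb ...#.: next=#  (t=0,i=10, bit2=1)
  nb ....#: next=.  (t=0,i=9, bit1=0)
  nb .....: next=#  (t=0,i=19, bit0=1)
  bits 11100100101001000011100110110101 = 3835967925

3835967925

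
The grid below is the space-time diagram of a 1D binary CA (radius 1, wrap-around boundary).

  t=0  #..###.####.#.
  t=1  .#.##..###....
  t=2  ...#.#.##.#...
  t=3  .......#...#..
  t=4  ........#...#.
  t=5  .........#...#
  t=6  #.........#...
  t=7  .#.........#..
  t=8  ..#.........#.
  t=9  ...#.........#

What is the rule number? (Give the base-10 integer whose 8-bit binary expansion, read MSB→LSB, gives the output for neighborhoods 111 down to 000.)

  ### -> #   bit 7 = 1  t=0,i=4
  ##. -> .   bit 6 = 0  t=0,i=5
  #.# -> .   bit 5 = 0  t=0,i=6
  #.. -> #   bit 4 = 1  t=0,i=1
  .## -> #   bit 3 = 1  t=0,i=3
  .#. -> .   bit 2 = 0  t=0,i=0
  ..# -> .   bit 1 = 0  t=0,i=2
  ... -> .   bit 0 = 0  t=1,i=11
  bits 10011000 = 152

152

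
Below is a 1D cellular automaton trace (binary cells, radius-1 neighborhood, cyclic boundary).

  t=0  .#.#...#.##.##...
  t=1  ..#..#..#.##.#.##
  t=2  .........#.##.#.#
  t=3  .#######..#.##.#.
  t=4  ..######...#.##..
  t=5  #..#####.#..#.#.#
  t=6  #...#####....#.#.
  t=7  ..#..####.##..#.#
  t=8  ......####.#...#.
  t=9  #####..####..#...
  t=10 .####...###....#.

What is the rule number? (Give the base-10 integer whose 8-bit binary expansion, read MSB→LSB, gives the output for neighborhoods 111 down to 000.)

  ### -> #   bit 7 = 1  t=3,i=2
  ##. -> #   bit 6 = 1  t=0,i=10
  #.# -> #   bit 5 = 1  t=0,i=2
  #.. -> .   bit 4 = 0  t=0,i=4
  .## -> .   bit 3 = 0  t=0,i=9
  .#. -> .   bit 2 = 0  t=0,i=1
  ..# -> .   bit 1 = 0  t=0,i=0
  ... -> #   bit 0 = 1  t=0,i=5
  bits 11100001 = 225

225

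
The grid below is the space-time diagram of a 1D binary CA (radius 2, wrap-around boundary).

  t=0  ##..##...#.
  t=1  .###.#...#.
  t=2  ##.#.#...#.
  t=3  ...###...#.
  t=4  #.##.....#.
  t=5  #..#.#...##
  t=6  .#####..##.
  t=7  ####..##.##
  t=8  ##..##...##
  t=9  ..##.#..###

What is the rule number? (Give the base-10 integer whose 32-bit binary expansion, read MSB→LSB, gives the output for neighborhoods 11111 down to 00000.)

2730333368

  #####|#  b31=1 t=6,i=3
  ####.|.  b30=0 t=6,i=4
  ###.#|#  b29=1 t=1,i=3
  ###..|.  b28=0 t=3,i=5
  ##.##|.  b27=0 t=7,i=8
  ##.#.|.  b26=0 t=1,i=4
  ##..#|#  b25=1 t=0,i=2
  ##...|.  b24=0 t=0,i=6
  #.###|#  b23=1 t=7,i=9
  #.##.|.  b22=0 t=0,i=0
  #.#.#|#  b21=1 t=2,i=3
  #.#..|#  b20=1 t=1,i=5
  #..##|#  b19=1 t=0,i=3
  #..#.|#  b18=1 t=5,i=2
  #...#|.  b17=0 t=0,i=7
  #....|#  b16=1 t=3,i=0
  .####|#  b15=1 t=6,i=2
  .###.|.  b14=0 t=1,i=2
  .##.#|.  b13=0 t=2,i=1
  .##..|#  b12=1 t=0,i=1
  .#.##|.  b11=0 t=0,i=10
  .#.#.|#  b10=1 t=2,i=4
  .#..#|.  b9=0 t=1,i=10
  .#...|.  b8=0 t=1,i=6
  ..###|#  b7=1 t=1,i=1
  ..##.|.  b6=0 t=0,i=4
  ..#.#|#  b5=1 t=0,i=9
  ..#..|#  b4=1 t=1,i=9
  ...##|#  b3=1 t=3,i=2
  ...#.|.  b2=0 t=0,i=8
  ....#|.  b1=0 t=3,i=1
  .....|.  b0=0 t=4,i=6
  bits 10100010101111011001010010111000 = 2730333368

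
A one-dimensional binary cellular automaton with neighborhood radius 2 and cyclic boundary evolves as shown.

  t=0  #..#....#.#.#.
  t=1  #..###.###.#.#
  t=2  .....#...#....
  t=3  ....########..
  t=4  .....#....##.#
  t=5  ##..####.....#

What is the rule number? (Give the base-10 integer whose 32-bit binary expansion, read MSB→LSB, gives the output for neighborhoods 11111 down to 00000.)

  #####|.  b31=0 t=3,i=6
  ####.|#  b30=1 t=3,i=10
  ###.#|#  b29=1 t=1,i=5
  ###..|#  b28=1 t=3,i=11
  ##.##|.  b27=0 t=1,i=6
  ##.#.|.  b26=0 t=1,i=10
  ##..#|.  b25=0 t=1,i=1
  ##...|.  b24=0 t=3,i=12
  #.###|.  b23=0 t=1,i=7
  #.##.|.  b22=0 t=1,i=13
  #.#.#|.  b21=0 t=0,i=10
  #.#..|#  b20=1 t=0,i=0
  #..##|.  b19=0 t=1,i=2
  #..#.|.  b18=0 t=0,i=2
  #...#|#  b17=1 t=2,i=7
  #....|#  b16=1 t=0,i=5
  .####|#  b15=1 t=3,i=5
  .###.|.  b14=0 t=1,i=4
  .##.#|.  b13=0 t=4,i=11
  .##..|.  b12=0 t=1,i=0
  .#.##|.  b11=0 t=1,i=12
  .#.#.|#  b10=1 t=0,i=9
  .#..#|.  b9=0 t=0,i=1
  .#...|#  b8=1 t=0,i=4
  ..###|.  b7=0 t=1,i=3
  ..##.|.  b6=0 t=4,i=10
  ..#.#|#  b5=1 t=0,i=8
  ..#..|#  b4=1 t=0,i=3
  ...##|.  b3=0 t=3,i=3
  ...#.|#  b2=1 t=0,i=7
  ....#|.  b1=0 t=0,i=6
  .....|.  b0=0 t=2,i=0
  bits 01110000000100111000010100110100 = 1880327476

1880327476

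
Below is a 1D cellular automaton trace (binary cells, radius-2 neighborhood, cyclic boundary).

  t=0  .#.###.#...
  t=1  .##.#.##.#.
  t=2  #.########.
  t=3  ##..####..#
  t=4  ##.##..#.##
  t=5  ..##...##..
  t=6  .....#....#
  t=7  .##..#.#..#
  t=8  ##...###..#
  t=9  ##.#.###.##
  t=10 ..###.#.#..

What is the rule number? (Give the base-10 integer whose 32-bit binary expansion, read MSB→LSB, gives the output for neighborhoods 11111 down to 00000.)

2625334449

  #####|#  b31=1 t=2,i=4
  ####.|.  b30=0 t=2,i=8
  ###.#|.  b29=0 t=0,i=5
  ###..|#  b28=1 t=3,i=1
  ##.##|#  b27=1 t=4,i=2
  ##.#.|#  b26=1 t=0,i=6
  ##..#|.  b25=0 t=3,i=2
  ##...|.  b24=0 t=5,i=4
  #.###|.  b23=0 t=0,i=3
  #.##.|#  b22=1 t=1,i=6
  #.#.#|#  b21=1 t=1,i=4
  #.#..|#  b20=1 t=0,i=7
  #..##|#  b19=1 t=1,i=0
  #..#.|.  b18=0 t=4,i=6
  #...#|#  b17=1 t=5,i=5
  #....|#  b16=1 t=0,i=9
  .####|.  b15=0 t=2,i=3
  .###.|#  b14=1 t=0,i=4
  .##.#|#  b13=1 t=1,i=2
  .##..|.  b12=0 t=4,i=4
  .#.##|#  b11=1 t=0,i=2
  .#.#.|#  b10=1 t=7,i=6
  .#..#|.  b9=0 t=1,i=10
  .#...|.  b8=0 t=0,i=8
  ..###|#  b7=1 t=3,i=4
  ..##.|.  b6=0 t=1,i=1
  ..#.#|#  b5=1 t=0,i=1
  ..#..|#  b4=1 t=6,i=5
  ...##|.  b3=0 t=5,i=1
  ...#.|.  b2=0 t=0,i=0
  ....#|.  b1=0 t=0,i=10
  .....|#  b0=1 t=6,i=2
  bits 10011100011110110110110010110001 = 2625334449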